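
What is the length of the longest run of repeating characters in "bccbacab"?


Input: "bccbacab"
Scanning for longest run:
  Position 1 ('c'): new char, reset run to 1
  Position 2 ('c'): continues run of 'c', length=2
  Position 3 ('b'): new char, reset run to 1
  Position 4 ('a'): new char, reset run to 1
  Position 5 ('c'): new char, reset run to 1
  Position 6 ('a'): new char, reset run to 1
  Position 7 ('b'): new char, reset run to 1
Longest run: 'c' with length 2

2


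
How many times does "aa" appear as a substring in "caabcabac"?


Searching for "aa" in "caabcabac"
Scanning each position:
  Position 0: "ca" => no
  Position 1: "aa" => MATCH
  Position 2: "ab" => no
  Position 3: "bc" => no
  Position 4: "ca" => no
  Position 5: "ab" => no
  Position 6: "ba" => no
  Position 7: "ac" => no
Total occurrences: 1

1


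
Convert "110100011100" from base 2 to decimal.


Input: "110100011100" in base 2
Positional expansion:
  Digit '1' (value 1) x 2^11 = 2048
  Digit '1' (value 1) x 2^10 = 1024
  Digit '0' (value 0) x 2^9 = 0
  Digit '1' (value 1) x 2^8 = 256
  Digit '0' (value 0) x 2^7 = 0
  Digit '0' (value 0) x 2^6 = 0
  Digit '0' (value 0) x 2^5 = 0
  Digit '1' (value 1) x 2^4 = 16
  Digit '1' (value 1) x 2^3 = 8
  Digit '1' (value 1) x 2^2 = 4
  Digit '0' (value 0) x 2^1 = 0
  Digit '0' (value 0) x 2^0 = 0
Sum = 3356

3356


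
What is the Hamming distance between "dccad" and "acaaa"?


Comparing "dccad" and "acaaa" position by position:
  Position 0: 'd' vs 'a' => differ
  Position 1: 'c' vs 'c' => same
  Position 2: 'c' vs 'a' => differ
  Position 3: 'a' vs 'a' => same
  Position 4: 'd' vs 'a' => differ
Total differences (Hamming distance): 3

3


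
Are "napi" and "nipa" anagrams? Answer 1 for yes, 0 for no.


Strings: "napi", "nipa"
Sorted first:  ainp
Sorted second: ainp
Sorted forms match => anagrams

1


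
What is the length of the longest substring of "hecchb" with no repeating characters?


Input: "hecchb"
Sliding window (track last position of each char):
  Position 0 ('h'): window [0,0] length 1 -- new best
  Position 1 ('e'): window [0,1] length 2 -- new best
  Position 2 ('c'): window [0,2] length 3 -- new best
  Position 3 ('c'): repeat (last at 2), move window start to 3
  Position 3 ('c'): window [3,3] length 1
  Position 4 ('h'): window [3,4] length 2
  Position 5 ('b'): window [3,5] length 3
Longest substring with no repeats: "hec" with length 3

3


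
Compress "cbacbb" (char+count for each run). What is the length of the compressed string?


Input: cbacbb
Runs:
  'c' x 1 => "c1"
  'b' x 1 => "b1"
  'a' x 1 => "a1"
  'c' x 1 => "c1"
  'b' x 2 => "b2"
Compressed: "c1b1a1c1b2"
Compressed length: 10

10


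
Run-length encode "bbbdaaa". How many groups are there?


Input: bbbdaaa
Scanning for consecutive runs:
  Group 1: 'b' x 3 (positions 0-2)
  Group 2: 'd' x 1 (positions 3-3)
  Group 3: 'a' x 3 (positions 4-6)
Total groups: 3

3


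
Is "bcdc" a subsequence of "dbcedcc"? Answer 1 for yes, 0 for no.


Check if "bcdc" is a subsequence of "dbcedcc"
Greedy scan:
  Position 0 ('d'): no match needed
  Position 1 ('b'): matches sub[0] = 'b'
  Position 2 ('c'): matches sub[1] = 'c'
  Position 3 ('e'): no match needed
  Position 4 ('d'): matches sub[2] = 'd'
  Position 5 ('c'): matches sub[3] = 'c'
  Position 6 ('c'): no match needed
All 4 characters matched => is a subsequence

1


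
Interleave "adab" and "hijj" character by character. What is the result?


Interleaving "adab" and "hijj":
  Position 0: 'a' from first, 'h' from second => "ah"
  Position 1: 'd' from first, 'i' from second => "di"
  Position 2: 'a' from first, 'j' from second => "aj"
  Position 3: 'b' from first, 'j' from second => "bj"
Result: ahdiajbj

ahdiajbj


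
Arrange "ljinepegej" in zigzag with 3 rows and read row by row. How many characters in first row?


Zigzag "ljinepegej" into 3 rows:
Placing characters:
  'l' => row 0
  'j' => row 1
  'i' => row 2
  'n' => row 1
  'e' => row 0
  'p' => row 1
  'e' => row 2
  'g' => row 1
  'e' => row 0
  'j' => row 1
Rows:
  Row 0: "lee"
  Row 1: "jnpgj"
  Row 2: "ie"
First row length: 3

3


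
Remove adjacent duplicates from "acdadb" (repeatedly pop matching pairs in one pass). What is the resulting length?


Input: acdadb
Stack-based adjacent duplicate removal:
  Read 'a': push. Stack: a
  Read 'c': push. Stack: ac
  Read 'd': push. Stack: acd
  Read 'a': push. Stack: acda
  Read 'd': push. Stack: acdad
  Read 'b': push. Stack: acdadb
Final stack: "acdadb" (length 6)

6


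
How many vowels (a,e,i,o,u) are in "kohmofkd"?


Input: kohmofkd
Checking each character:
  'k' at position 0: consonant
  'o' at position 1: vowel (running total: 1)
  'h' at position 2: consonant
  'm' at position 3: consonant
  'o' at position 4: vowel (running total: 2)
  'f' at position 5: consonant
  'k' at position 6: consonant
  'd' at position 7: consonant
Total vowels: 2

2


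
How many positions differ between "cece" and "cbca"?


Comparing "cece" and "cbca" position by position:
  Position 0: 'c' vs 'c' => same
  Position 1: 'e' vs 'b' => DIFFER
  Position 2: 'c' vs 'c' => same
  Position 3: 'e' vs 'a' => DIFFER
Positions that differ: 2

2


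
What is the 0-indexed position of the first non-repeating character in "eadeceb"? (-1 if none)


Input: eadeceb
Character frequencies:
  'a': 1
  'b': 1
  'c': 1
  'd': 1
  'e': 3
Scanning left to right for freq == 1:
  Position 0 ('e'): freq=3, skip
  Position 1 ('a'): unique! => answer = 1

1


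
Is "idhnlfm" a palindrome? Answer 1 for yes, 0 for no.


Input: idhnlfm
Reversed: mflnhdi
  Compare pos 0 ('i') with pos 6 ('m'): MISMATCH
  Compare pos 1 ('d') with pos 5 ('f'): MISMATCH
  Compare pos 2 ('h') with pos 4 ('l'): MISMATCH
Result: not a palindrome

0


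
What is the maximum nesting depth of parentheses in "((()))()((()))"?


Input: "((()))()((()))"
Tracking depth:
  Position 0 '(': depth becomes 1
  Position 1 '(': depth becomes 2
  Position 2 '(': depth becomes 3
  Position 3 ')': depth becomes 2
  Position 4 ')': depth becomes 1
  Position 5 ')': depth becomes 0
  Position 6 '(': depth becomes 1
  Position 7 ')': depth becomes 0
  Position 8 '(': depth becomes 1
  Position 9 '(': depth becomes 2
  Position 10 '(': depth becomes 3
  Position 11 ')': depth becomes 2
  Position 12 ')': depth becomes 1
  Position 13 ')': depth becomes 0
Maximum depth reached: 3

3


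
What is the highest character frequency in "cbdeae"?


Input: cbdeae
Character counts:
  'a': 1
  'b': 1
  'c': 1
  'd': 1
  'e': 2
Maximum frequency: 2

2


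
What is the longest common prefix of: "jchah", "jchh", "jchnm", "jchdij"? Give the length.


Words: jchah, jchh, jchnm, jchdij
  Position 0: all 'j' => match
  Position 1: all 'c' => match
  Position 2: all 'h' => match
  Position 3: ('a', 'h', 'n', 'd') => mismatch, stop
LCP = "jch" (length 3)

3


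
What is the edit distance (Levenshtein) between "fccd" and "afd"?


Computing edit distance: "fccd" -> "afd"
DP table:
           a    f    d
      0    1    2    3
  f   1    1    1    2
  c   2    2    2    2
  c   3    3    3    3
  d   4    4    4    3
Edit distance = dp[4][3] = 3

3


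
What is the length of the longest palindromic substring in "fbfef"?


Input: "fbfef"
Checking substrings for palindromes:
  [0:3] "fbf" (len 3) => palindrome
  [2:5] "fef" (len 3) => palindrome
Longest palindromic substring: "fbf" with length 3

3


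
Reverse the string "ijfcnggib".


Input: ijfcnggib
Reading characters right to left:
  Position 8: 'b'
  Position 7: 'i'
  Position 6: 'g'
  Position 5: 'g'
  Position 4: 'n'
  Position 3: 'c'
  Position 2: 'f'
  Position 1: 'j'
  Position 0: 'i'
Reversed: biggncfji

biggncfji


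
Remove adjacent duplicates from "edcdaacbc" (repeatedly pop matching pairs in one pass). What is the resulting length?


Input: edcdaacbc
Stack-based adjacent duplicate removal:
  Read 'e': push. Stack: e
  Read 'd': push. Stack: ed
  Read 'c': push. Stack: edc
  Read 'd': push. Stack: edcd
  Read 'a': push. Stack: edcda
  Read 'a': matches stack top 'a' => pop. Stack: edcd
  Read 'c': push. Stack: edcdc
  Read 'b': push. Stack: edcdcb
  Read 'c': push. Stack: edcdcbc
Final stack: "edcdcbc" (length 7)

7


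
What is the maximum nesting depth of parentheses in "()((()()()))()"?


Input: "()((()()()))()"
Tracking depth:
  Position 0 '(': depth becomes 1
  Position 1 ')': depth becomes 0
  Position 2 '(': depth becomes 1
  Position 3 '(': depth becomes 2
  Position 4 '(': depth becomes 3
  Position 5 ')': depth becomes 2
  Position 6 '(': depth becomes 3
  Position 7 ')': depth becomes 2
  Position 8 '(': depth becomes 3
  Position 9 ')': depth becomes 2
  Position 10 ')': depth becomes 1
  Position 11 ')': depth becomes 0
  Position 12 '(': depth becomes 1
  Position 13 ')': depth becomes 0
Maximum depth reached: 3

3


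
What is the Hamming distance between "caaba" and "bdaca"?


Comparing "caaba" and "bdaca" position by position:
  Position 0: 'c' vs 'b' => differ
  Position 1: 'a' vs 'd' => differ
  Position 2: 'a' vs 'a' => same
  Position 3: 'b' vs 'c' => differ
  Position 4: 'a' vs 'a' => same
Total differences (Hamming distance): 3

3


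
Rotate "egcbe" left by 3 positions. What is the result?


Input: "egcbe", rotate left by 3
First 3 characters: "egc"
Remaining characters: "be"
Concatenate remaining + first: "be" + "egc" = "beegc"

beegc


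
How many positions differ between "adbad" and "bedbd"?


Comparing "adbad" and "bedbd" position by position:
  Position 0: 'a' vs 'b' => DIFFER
  Position 1: 'd' vs 'e' => DIFFER
  Position 2: 'b' vs 'd' => DIFFER
  Position 3: 'a' vs 'b' => DIFFER
  Position 4: 'd' vs 'd' => same
Positions that differ: 4

4


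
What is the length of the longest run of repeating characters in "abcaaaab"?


Input: "abcaaaab"
Scanning for longest run:
  Position 1 ('b'): new char, reset run to 1
  Position 2 ('c'): new char, reset run to 1
  Position 3 ('a'): new char, reset run to 1
  Position 4 ('a'): continues run of 'a', length=2
  Position 5 ('a'): continues run of 'a', length=3
  Position 6 ('a'): continues run of 'a', length=4
  Position 7 ('b'): new char, reset run to 1
Longest run: 'a' with length 4

4


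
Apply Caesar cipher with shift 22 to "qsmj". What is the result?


Caesar cipher: shift "qsmj" by 22
  'q' (pos 16) + 22 = pos 12 = 'm'
  's' (pos 18) + 22 = pos 14 = 'o'
  'm' (pos 12) + 22 = pos 8 = 'i'
  'j' (pos 9) + 22 = pos 5 = 'f'
Result: moif

moif


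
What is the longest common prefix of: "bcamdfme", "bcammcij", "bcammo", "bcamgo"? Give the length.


Words: bcamdfme, bcammcij, bcammo, bcamgo
  Position 0: all 'b' => match
  Position 1: all 'c' => match
  Position 2: all 'a' => match
  Position 3: all 'm' => match
  Position 4: ('d', 'm', 'm', 'g') => mismatch, stop
LCP = "bcam" (length 4)

4


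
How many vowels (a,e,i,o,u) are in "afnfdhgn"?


Input: afnfdhgn
Checking each character:
  'a' at position 0: vowel (running total: 1)
  'f' at position 1: consonant
  'n' at position 2: consonant
  'f' at position 3: consonant
  'd' at position 4: consonant
  'h' at position 5: consonant
  'g' at position 6: consonant
  'n' at position 7: consonant
Total vowels: 1

1


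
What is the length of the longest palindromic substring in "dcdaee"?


Input: "dcdaee"
Checking substrings for palindromes:
  [0:3] "dcd" (len 3) => palindrome
  [4:6] "ee" (len 2) => palindrome
Longest palindromic substring: "dcd" with length 3

3


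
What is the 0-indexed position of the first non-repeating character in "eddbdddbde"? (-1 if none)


Input: eddbdddbde
Character frequencies:
  'b': 2
  'd': 6
  'e': 2
Scanning left to right for freq == 1:
  Position 0 ('e'): freq=2, skip
  Position 1 ('d'): freq=6, skip
  Position 2 ('d'): freq=6, skip
  Position 3 ('b'): freq=2, skip
  Position 4 ('d'): freq=6, skip
  Position 5 ('d'): freq=6, skip
  Position 6 ('d'): freq=6, skip
  Position 7 ('b'): freq=2, skip
  Position 8 ('d'): freq=6, skip
  Position 9 ('e'): freq=2, skip
  No unique character found => answer = -1

-1


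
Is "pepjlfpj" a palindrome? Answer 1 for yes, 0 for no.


Input: pepjlfpj
Reversed: jpfljpep
  Compare pos 0 ('p') with pos 7 ('j'): MISMATCH
  Compare pos 1 ('e') with pos 6 ('p'): MISMATCH
  Compare pos 2 ('p') with pos 5 ('f'): MISMATCH
  Compare pos 3 ('j') with pos 4 ('l'): MISMATCH
Result: not a palindrome

0


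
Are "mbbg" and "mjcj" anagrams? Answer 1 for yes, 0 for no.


Strings: "mbbg", "mjcj"
Sorted first:  bbgm
Sorted second: cjjm
Differ at position 0: 'b' vs 'c' => not anagrams

0


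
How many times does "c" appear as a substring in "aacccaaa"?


Searching for "c" in "aacccaaa"
Scanning each position:
  Position 0: "a" => no
  Position 1: "a" => no
  Position 2: "c" => MATCH
  Position 3: "c" => MATCH
  Position 4: "c" => MATCH
  Position 5: "a" => no
  Position 6: "a" => no
  Position 7: "a" => no
Total occurrences: 3

3


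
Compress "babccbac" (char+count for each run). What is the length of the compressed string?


Input: babccbac
Runs:
  'b' x 1 => "b1"
  'a' x 1 => "a1"
  'b' x 1 => "b1"
  'c' x 2 => "c2"
  'b' x 1 => "b1"
  'a' x 1 => "a1"
  'c' x 1 => "c1"
Compressed: "b1a1b1c2b1a1c1"
Compressed length: 14

14


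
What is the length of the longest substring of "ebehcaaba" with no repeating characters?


Input: "ebehcaaba"
Sliding window (track last position of each char):
  Position 0 ('e'): window [0,0] length 1 -- new best
  Position 1 ('b'): window [0,1] length 2 -- new best
  Position 2 ('e'): repeat (last at 0), move window start to 1
  Position 2 ('e'): window [1,2] length 2
  Position 3 ('h'): window [1,3] length 3 -- new best
  Position 4 ('c'): window [1,4] length 4 -- new best
  Position 5 ('a'): window [1,5] length 5 -- new best
  Position 6 ('a'): repeat (last at 5), move window start to 6
  Position 6 ('a'): window [6,6] length 1
  Position 7 ('b'): window [6,7] length 2
  Position 8 ('a'): repeat (last at 6), move window start to 7
  Position 8 ('a'): window [7,8] length 2
Longest substring with no repeats: "behca" with length 5

5


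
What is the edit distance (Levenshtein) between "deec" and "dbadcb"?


Computing edit distance: "deec" -> "dbadcb"
DP table:
           d    b    a    d    c    b
      0    1    2    3    4    5    6
  d   1    0    1    2    3    4    5
  e   2    1    1    2    3    4    5
  e   3    2    2    2    3    4    5
  c   4    3    3    3    3    3    4
Edit distance = dp[4][6] = 4

4


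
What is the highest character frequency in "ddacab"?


Input: ddacab
Character counts:
  'a': 2
  'b': 1
  'c': 1
  'd': 2
Maximum frequency: 2

2


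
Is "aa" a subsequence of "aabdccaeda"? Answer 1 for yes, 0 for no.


Check if "aa" is a subsequence of "aabdccaeda"
Greedy scan:
  Position 0 ('a'): matches sub[0] = 'a'
  Position 1 ('a'): matches sub[1] = 'a'
  Position 2 ('b'): no match needed
  Position 3 ('d'): no match needed
  Position 4 ('c'): no match needed
  Position 5 ('c'): no match needed
  Position 6 ('a'): no match needed
  Position 7 ('e'): no match needed
  Position 8 ('d'): no match needed
  Position 9 ('a'): no match needed
All 2 characters matched => is a subsequence

1


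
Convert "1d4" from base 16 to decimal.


Input: "1d4" in base 16
Positional expansion:
  Digit '1' (value 1) x 16^2 = 256
  Digit 'd' (value 13) x 16^1 = 208
  Digit '4' (value 4) x 16^0 = 4
Sum = 468

468


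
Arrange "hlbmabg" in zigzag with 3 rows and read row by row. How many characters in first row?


Zigzag "hlbmabg" into 3 rows:
Placing characters:
  'h' => row 0
  'l' => row 1
  'b' => row 2
  'm' => row 1
  'a' => row 0
  'b' => row 1
  'g' => row 2
Rows:
  Row 0: "ha"
  Row 1: "lmb"
  Row 2: "bg"
First row length: 2

2


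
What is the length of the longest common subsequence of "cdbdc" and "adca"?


LCS of "cdbdc" and "adca"
DP table:
           a    d    c    a
      0    0    0    0    0
  c   0    0    0    1    1
  d   0    0    1    1    1
  b   0    0    1    1    1
  d   0    0    1    1    1
  c   0    0    1    2    2
LCS length = dp[5][4] = 2

2


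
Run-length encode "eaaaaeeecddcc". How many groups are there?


Input: eaaaaeeecddcc
Scanning for consecutive runs:
  Group 1: 'e' x 1 (positions 0-0)
  Group 2: 'a' x 4 (positions 1-4)
  Group 3: 'e' x 3 (positions 5-7)
  Group 4: 'c' x 1 (positions 8-8)
  Group 5: 'd' x 2 (positions 9-10)
  Group 6: 'c' x 2 (positions 11-12)
Total groups: 6

6


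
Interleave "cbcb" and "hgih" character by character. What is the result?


Interleaving "cbcb" and "hgih":
  Position 0: 'c' from first, 'h' from second => "ch"
  Position 1: 'b' from first, 'g' from second => "bg"
  Position 2: 'c' from first, 'i' from second => "ci"
  Position 3: 'b' from first, 'h' from second => "bh"
Result: chbgcibh

chbgcibh


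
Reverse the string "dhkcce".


Input: dhkcce
Reading characters right to left:
  Position 5: 'e'
  Position 4: 'c'
  Position 3: 'c'
  Position 2: 'k'
  Position 1: 'h'
  Position 0: 'd'
Reversed: ecckhd

ecckhd


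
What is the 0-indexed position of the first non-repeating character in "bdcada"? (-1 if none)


Input: bdcada
Character frequencies:
  'a': 2
  'b': 1
  'c': 1
  'd': 2
Scanning left to right for freq == 1:
  Position 0 ('b'): unique! => answer = 0

0


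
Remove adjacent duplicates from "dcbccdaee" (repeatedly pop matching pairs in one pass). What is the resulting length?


Input: dcbccdaee
Stack-based adjacent duplicate removal:
  Read 'd': push. Stack: d
  Read 'c': push. Stack: dc
  Read 'b': push. Stack: dcb
  Read 'c': push. Stack: dcbc
  Read 'c': matches stack top 'c' => pop. Stack: dcb
  Read 'd': push. Stack: dcbd
  Read 'a': push. Stack: dcbda
  Read 'e': push. Stack: dcbdae
  Read 'e': matches stack top 'e' => pop. Stack: dcbda
Final stack: "dcbda" (length 5)

5


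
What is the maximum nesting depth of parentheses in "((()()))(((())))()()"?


Input: "((()()))(((())))()()"
Tracking depth:
  Position 0 '(': depth becomes 1
  Position 1 '(': depth becomes 2
  Position 2 '(': depth becomes 3
  Position 3 ')': depth becomes 2
  Position 4 '(': depth becomes 3
  Position 5 ')': depth becomes 2
  Position 6 ')': depth becomes 1
  Position 7 ')': depth becomes 0
  Position 8 '(': depth becomes 1
  Position 9 '(': depth becomes 2
  Position 10 '(': depth becomes 3
  Position 11 '(': depth becomes 4
  Position 12 ')': depth becomes 3
  Position 13 ')': depth becomes 2
  Position 14 ')': depth becomes 1
  Position 15 ')': depth becomes 0
  Position 16 '(': depth becomes 1
  Position 17 ')': depth becomes 0
  Position 18 '(': depth becomes 1
  Position 19 ')': depth becomes 0
Maximum depth reached: 4

4


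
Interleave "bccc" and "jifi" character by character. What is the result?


Interleaving "bccc" and "jifi":
  Position 0: 'b' from first, 'j' from second => "bj"
  Position 1: 'c' from first, 'i' from second => "ci"
  Position 2: 'c' from first, 'f' from second => "cf"
  Position 3: 'c' from first, 'i' from second => "ci"
Result: bjcicfci

bjcicfci


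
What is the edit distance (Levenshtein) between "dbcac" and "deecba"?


Computing edit distance: "dbcac" -> "deecba"
DP table:
           d    e    e    c    b    a
      0    1    2    3    4    5    6
  d   1    0    1    2    3    4    5
  b   2    1    1    2    3    3    4
  c   3    2    2    2    2    3    4
  a   4    3    3    3    3    3    3
  c   5    4    4    4    3    4    4
Edit distance = dp[5][6] = 4

4


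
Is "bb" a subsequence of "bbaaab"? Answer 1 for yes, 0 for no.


Check if "bb" is a subsequence of "bbaaab"
Greedy scan:
  Position 0 ('b'): matches sub[0] = 'b'
  Position 1 ('b'): matches sub[1] = 'b'
  Position 2 ('a'): no match needed
  Position 3 ('a'): no match needed
  Position 4 ('a'): no match needed
  Position 5 ('b'): no match needed
All 2 characters matched => is a subsequence

1


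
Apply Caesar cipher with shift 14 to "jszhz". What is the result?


Caesar cipher: shift "jszhz" by 14
  'j' (pos 9) + 14 = pos 23 = 'x'
  's' (pos 18) + 14 = pos 6 = 'g'
  'z' (pos 25) + 14 = pos 13 = 'n'
  'h' (pos 7) + 14 = pos 21 = 'v'
  'z' (pos 25) + 14 = pos 13 = 'n'
Result: xgnvn

xgnvn


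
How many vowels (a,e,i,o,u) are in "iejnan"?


Input: iejnan
Checking each character:
  'i' at position 0: vowel (running total: 1)
  'e' at position 1: vowel (running total: 2)
  'j' at position 2: consonant
  'n' at position 3: consonant
  'a' at position 4: vowel (running total: 3)
  'n' at position 5: consonant
Total vowels: 3

3


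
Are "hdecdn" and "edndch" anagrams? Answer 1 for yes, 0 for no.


Strings: "hdecdn", "edndch"
Sorted first:  cddehn
Sorted second: cddehn
Sorted forms match => anagrams

1


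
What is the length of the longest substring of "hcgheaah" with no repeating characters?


Input: "hcgheaah"
Sliding window (track last position of each char):
  Position 0 ('h'): window [0,0] length 1 -- new best
  Position 1 ('c'): window [0,1] length 2 -- new best
  Position 2 ('g'): window [0,2] length 3 -- new best
  Position 3 ('h'): repeat (last at 0), move window start to 1
  Position 3 ('h'): window [1,3] length 3
  Position 4 ('e'): window [1,4] length 4 -- new best
  Position 5 ('a'): window [1,5] length 5 -- new best
  Position 6 ('a'): repeat (last at 5), move window start to 6
  Position 6 ('a'): window [6,6] length 1
  Position 7 ('h'): window [6,7] length 2
Longest substring with no repeats: "cghea" with length 5

5


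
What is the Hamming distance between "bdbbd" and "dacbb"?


Comparing "bdbbd" and "dacbb" position by position:
  Position 0: 'b' vs 'd' => differ
  Position 1: 'd' vs 'a' => differ
  Position 2: 'b' vs 'c' => differ
  Position 3: 'b' vs 'b' => same
  Position 4: 'd' vs 'b' => differ
Total differences (Hamming distance): 4

4


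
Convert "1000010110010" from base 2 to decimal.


Input: "1000010110010" in base 2
Positional expansion:
  Digit '1' (value 1) x 2^12 = 4096
  Digit '0' (value 0) x 2^11 = 0
  Digit '0' (value 0) x 2^10 = 0
  Digit '0' (value 0) x 2^9 = 0
  Digit '0' (value 0) x 2^8 = 0
  Digit '1' (value 1) x 2^7 = 128
  Digit '0' (value 0) x 2^6 = 0
  Digit '1' (value 1) x 2^5 = 32
  Digit '1' (value 1) x 2^4 = 16
  Digit '0' (value 0) x 2^3 = 0
  Digit '0' (value 0) x 2^2 = 0
  Digit '1' (value 1) x 2^1 = 2
  Digit '0' (value 0) x 2^0 = 0
Sum = 4274

4274


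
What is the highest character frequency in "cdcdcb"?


Input: cdcdcb
Character counts:
  'b': 1
  'c': 3
  'd': 2
Maximum frequency: 3

3


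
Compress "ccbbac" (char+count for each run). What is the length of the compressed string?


Input: ccbbac
Runs:
  'c' x 2 => "c2"
  'b' x 2 => "b2"
  'a' x 1 => "a1"
  'c' x 1 => "c1"
Compressed: "c2b2a1c1"
Compressed length: 8

8


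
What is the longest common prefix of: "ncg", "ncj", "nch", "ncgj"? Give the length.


Words: ncg, ncj, nch, ncgj
  Position 0: all 'n' => match
  Position 1: all 'c' => match
  Position 2: ('g', 'j', 'h', 'g') => mismatch, stop
LCP = "nc" (length 2)

2


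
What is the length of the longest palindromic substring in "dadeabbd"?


Input: "dadeabbd"
Checking substrings for palindromes:
  [0:3] "dad" (len 3) => palindrome
  [5:7] "bb" (len 2) => palindrome
Longest palindromic substring: "dad" with length 3

3


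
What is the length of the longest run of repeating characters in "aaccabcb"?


Input: "aaccabcb"
Scanning for longest run:
  Position 1 ('a'): continues run of 'a', length=2
  Position 2 ('c'): new char, reset run to 1
  Position 3 ('c'): continues run of 'c', length=2
  Position 4 ('a'): new char, reset run to 1
  Position 5 ('b'): new char, reset run to 1
  Position 6 ('c'): new char, reset run to 1
  Position 7 ('b'): new char, reset run to 1
Longest run: 'a' with length 2

2


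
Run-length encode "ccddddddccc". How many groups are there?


Input: ccddddddccc
Scanning for consecutive runs:
  Group 1: 'c' x 2 (positions 0-1)
  Group 2: 'd' x 6 (positions 2-7)
  Group 3: 'c' x 3 (positions 8-10)
Total groups: 3

3


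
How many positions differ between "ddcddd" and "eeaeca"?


Comparing "ddcddd" and "eeaeca" position by position:
  Position 0: 'd' vs 'e' => DIFFER
  Position 1: 'd' vs 'e' => DIFFER
  Position 2: 'c' vs 'a' => DIFFER
  Position 3: 'd' vs 'e' => DIFFER
  Position 4: 'd' vs 'c' => DIFFER
  Position 5: 'd' vs 'a' => DIFFER
Positions that differ: 6

6


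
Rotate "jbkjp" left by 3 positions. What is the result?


Input: "jbkjp", rotate left by 3
First 3 characters: "jbk"
Remaining characters: "jp"
Concatenate remaining + first: "jp" + "jbk" = "jpjbk"

jpjbk


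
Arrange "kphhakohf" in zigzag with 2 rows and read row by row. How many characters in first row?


Zigzag "kphhakohf" into 2 rows:
Placing characters:
  'k' => row 0
  'p' => row 1
  'h' => row 0
  'h' => row 1
  'a' => row 0
  'k' => row 1
  'o' => row 0
  'h' => row 1
  'f' => row 0
Rows:
  Row 0: "khaof"
  Row 1: "phkh"
First row length: 5

5


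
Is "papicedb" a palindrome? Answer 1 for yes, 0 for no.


Input: papicedb
Reversed: bdecipap
  Compare pos 0 ('p') with pos 7 ('b'): MISMATCH
  Compare pos 1 ('a') with pos 6 ('d'): MISMATCH
  Compare pos 2 ('p') with pos 5 ('e'): MISMATCH
  Compare pos 3 ('i') with pos 4 ('c'): MISMATCH
Result: not a palindrome

0


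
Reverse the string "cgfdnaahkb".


Input: cgfdnaahkb
Reading characters right to left:
  Position 9: 'b'
  Position 8: 'k'
  Position 7: 'h'
  Position 6: 'a'
  Position 5: 'a'
  Position 4: 'n'
  Position 3: 'd'
  Position 2: 'f'
  Position 1: 'g'
  Position 0: 'c'
Reversed: bkhaandfgc

bkhaandfgc


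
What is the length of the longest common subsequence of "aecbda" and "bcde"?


LCS of "aecbda" and "bcde"
DP table:
           b    c    d    e
      0    0    0    0    0
  a   0    0    0    0    0
  e   0    0    0    0    1
  c   0    0    1    1    1
  b   0    1    1    1    1
  d   0    1    1    2    2
  a   0    1    1    2    2
LCS length = dp[6][4] = 2

2


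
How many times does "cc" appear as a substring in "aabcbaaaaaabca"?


Searching for "cc" in "aabcbaaaaaabca"
Scanning each position:
  Position 0: "aa" => no
  Position 1: "ab" => no
  Position 2: "bc" => no
  Position 3: "cb" => no
  Position 4: "ba" => no
  Position 5: "aa" => no
  Position 6: "aa" => no
  Position 7: "aa" => no
  Position 8: "aa" => no
  Position 9: "aa" => no
  Position 10: "ab" => no
  Position 11: "bc" => no
  Position 12: "ca" => no
Total occurrences: 0

0


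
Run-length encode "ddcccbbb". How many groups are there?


Input: ddcccbbb
Scanning for consecutive runs:
  Group 1: 'd' x 2 (positions 0-1)
  Group 2: 'c' x 3 (positions 2-4)
  Group 3: 'b' x 3 (positions 5-7)
Total groups: 3

3


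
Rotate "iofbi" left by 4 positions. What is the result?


Input: "iofbi", rotate left by 4
First 4 characters: "iofb"
Remaining characters: "i"
Concatenate remaining + first: "i" + "iofb" = "iiofb"

iiofb


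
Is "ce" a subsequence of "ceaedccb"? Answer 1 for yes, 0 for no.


Check if "ce" is a subsequence of "ceaedccb"
Greedy scan:
  Position 0 ('c'): matches sub[0] = 'c'
  Position 1 ('e'): matches sub[1] = 'e'
  Position 2 ('a'): no match needed
  Position 3 ('e'): no match needed
  Position 4 ('d'): no match needed
  Position 5 ('c'): no match needed
  Position 6 ('c'): no match needed
  Position 7 ('b'): no match needed
All 2 characters matched => is a subsequence

1


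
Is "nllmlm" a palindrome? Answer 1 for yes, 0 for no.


Input: nllmlm
Reversed: mlmlln
  Compare pos 0 ('n') with pos 5 ('m'): MISMATCH
  Compare pos 1 ('l') with pos 4 ('l'): match
  Compare pos 2 ('l') with pos 3 ('m'): MISMATCH
Result: not a palindrome

0


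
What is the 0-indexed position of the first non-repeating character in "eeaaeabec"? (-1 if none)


Input: eeaaeabec
Character frequencies:
  'a': 3
  'b': 1
  'c': 1
  'e': 4
Scanning left to right for freq == 1:
  Position 0 ('e'): freq=4, skip
  Position 1 ('e'): freq=4, skip
  Position 2 ('a'): freq=3, skip
  Position 3 ('a'): freq=3, skip
  Position 4 ('e'): freq=4, skip
  Position 5 ('a'): freq=3, skip
  Position 6 ('b'): unique! => answer = 6

6


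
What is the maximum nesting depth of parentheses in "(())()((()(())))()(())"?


Input: "(())()((()(())))()(())"
Tracking depth:
  Position 0 '(': depth becomes 1
  Position 1 '(': depth becomes 2
  Position 2 ')': depth becomes 1
  Position 3 ')': depth becomes 0
  Position 4 '(': depth becomes 1
  Position 5 ')': depth becomes 0
  Position 6 '(': depth becomes 1
  Position 7 '(': depth becomes 2
  Position 8 '(': depth becomes 3
  Position 9 ')': depth becomes 2
  Position 10 '(': depth becomes 3
  Position 11 '(': depth becomes 4
  Position 12 ')': depth becomes 3
  Position 13 ')': depth becomes 2
  Position 14 ')': depth becomes 1
  Position 15 ')': depth becomes 0
  Position 16 '(': depth becomes 1
  Position 17 ')': depth becomes 0
  Position 18 '(': depth becomes 1
  Position 19 '(': depth becomes 2
  Position 20 ')': depth becomes 1
  Position 21 ')': depth becomes 0
Maximum depth reached: 4

4


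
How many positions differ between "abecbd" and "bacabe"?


Comparing "abecbd" and "bacabe" position by position:
  Position 0: 'a' vs 'b' => DIFFER
  Position 1: 'b' vs 'a' => DIFFER
  Position 2: 'e' vs 'c' => DIFFER
  Position 3: 'c' vs 'a' => DIFFER
  Position 4: 'b' vs 'b' => same
  Position 5: 'd' vs 'e' => DIFFER
Positions that differ: 5

5


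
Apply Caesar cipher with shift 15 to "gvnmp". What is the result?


Caesar cipher: shift "gvnmp" by 15
  'g' (pos 6) + 15 = pos 21 = 'v'
  'v' (pos 21) + 15 = pos 10 = 'k'
  'n' (pos 13) + 15 = pos 2 = 'c'
  'm' (pos 12) + 15 = pos 1 = 'b'
  'p' (pos 15) + 15 = pos 4 = 'e'
Result: vkcbe

vkcbe


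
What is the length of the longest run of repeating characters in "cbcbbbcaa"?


Input: "cbcbbbcaa"
Scanning for longest run:
  Position 1 ('b'): new char, reset run to 1
  Position 2 ('c'): new char, reset run to 1
  Position 3 ('b'): new char, reset run to 1
  Position 4 ('b'): continues run of 'b', length=2
  Position 5 ('b'): continues run of 'b', length=3
  Position 6 ('c'): new char, reset run to 1
  Position 7 ('a'): new char, reset run to 1
  Position 8 ('a'): continues run of 'a', length=2
Longest run: 'b' with length 3

3


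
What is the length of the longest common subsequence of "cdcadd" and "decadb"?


LCS of "cdcadd" and "decadb"
DP table:
           d    e    c    a    d    b
      0    0    0    0    0    0    0
  c   0    0    0    1    1    1    1
  d   0    1    1    1    1    2    2
  c   0    1    1    2    2    2    2
  a   0    1    1    2    3    3    3
  d   0    1    1    2    3    4    4
  d   0    1    1    2    3    4    4
LCS length = dp[6][6] = 4

4


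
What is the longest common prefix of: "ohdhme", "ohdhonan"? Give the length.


Words: ohdhme, ohdhonan
  Position 0: all 'o' => match
  Position 1: all 'h' => match
  Position 2: all 'd' => match
  Position 3: all 'h' => match
  Position 4: ('m', 'o') => mismatch, stop
LCP = "ohdh" (length 4)

4


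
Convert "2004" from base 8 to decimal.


Input: "2004" in base 8
Positional expansion:
  Digit '2' (value 2) x 8^3 = 1024
  Digit '0' (value 0) x 8^2 = 0
  Digit '0' (value 0) x 8^1 = 0
  Digit '4' (value 4) x 8^0 = 4
Sum = 1028

1028


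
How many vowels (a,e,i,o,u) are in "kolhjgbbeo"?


Input: kolhjgbbeo
Checking each character:
  'k' at position 0: consonant
  'o' at position 1: vowel (running total: 1)
  'l' at position 2: consonant
  'h' at position 3: consonant
  'j' at position 4: consonant
  'g' at position 5: consonant
  'b' at position 6: consonant
  'b' at position 7: consonant
  'e' at position 8: vowel (running total: 2)
  'o' at position 9: vowel (running total: 3)
Total vowels: 3

3


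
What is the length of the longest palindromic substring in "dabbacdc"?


Input: "dabbacdc"
Checking substrings for palindromes:
  [1:5] "abba" (len 4) => palindrome
  [5:8] "cdc" (len 3) => palindrome
  [2:4] "bb" (len 2) => palindrome
Longest palindromic substring: "abba" with length 4

4


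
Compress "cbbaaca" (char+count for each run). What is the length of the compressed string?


Input: cbbaaca
Runs:
  'c' x 1 => "c1"
  'b' x 2 => "b2"
  'a' x 2 => "a2"
  'c' x 1 => "c1"
  'a' x 1 => "a1"
Compressed: "c1b2a2c1a1"
Compressed length: 10

10


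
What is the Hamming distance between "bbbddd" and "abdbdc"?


Comparing "bbbddd" and "abdbdc" position by position:
  Position 0: 'b' vs 'a' => differ
  Position 1: 'b' vs 'b' => same
  Position 2: 'b' vs 'd' => differ
  Position 3: 'd' vs 'b' => differ
  Position 4: 'd' vs 'd' => same
  Position 5: 'd' vs 'c' => differ
Total differences (Hamming distance): 4

4


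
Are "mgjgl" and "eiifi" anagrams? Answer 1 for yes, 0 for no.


Strings: "mgjgl", "eiifi"
Sorted first:  ggjlm
Sorted second: efiii
Differ at position 0: 'g' vs 'e' => not anagrams

0


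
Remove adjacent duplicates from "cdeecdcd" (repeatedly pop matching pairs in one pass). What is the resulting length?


Input: cdeecdcd
Stack-based adjacent duplicate removal:
  Read 'c': push. Stack: c
  Read 'd': push. Stack: cd
  Read 'e': push. Stack: cde
  Read 'e': matches stack top 'e' => pop. Stack: cd
  Read 'c': push. Stack: cdc
  Read 'd': push. Stack: cdcd
  Read 'c': push. Stack: cdcdc
  Read 'd': push. Stack: cdcdcd
Final stack: "cdcdcd" (length 6)

6


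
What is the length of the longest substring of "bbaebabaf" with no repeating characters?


Input: "bbaebabaf"
Sliding window (track last position of each char):
  Position 0 ('b'): window [0,0] length 1 -- new best
  Position 1 ('b'): repeat (last at 0), move window start to 1
  Position 1 ('b'): window [1,1] length 1
  Position 2 ('a'): window [1,2] length 2 -- new best
  Position 3 ('e'): window [1,3] length 3 -- new best
  Position 4 ('b'): repeat (last at 1), move window start to 2
  Position 4 ('b'): window [2,4] length 3
  Position 5 ('a'): repeat (last at 2), move window start to 3
  Position 5 ('a'): window [3,5] length 3
  Position 6 ('b'): repeat (last at 4), move window start to 5
  Position 6 ('b'): window [5,6] length 2
  Position 7 ('a'): repeat (last at 5), move window start to 6
  Position 7 ('a'): window [6,7] length 2
  Position 8 ('f'): window [6,8] length 3
Longest substring with no repeats: "bae" with length 3

3


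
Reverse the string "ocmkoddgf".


Input: ocmkoddgf
Reading characters right to left:
  Position 8: 'f'
  Position 7: 'g'
  Position 6: 'd'
  Position 5: 'd'
  Position 4: 'o'
  Position 3: 'k'
  Position 2: 'm'
  Position 1: 'c'
  Position 0: 'o'
Reversed: fgddokmco

fgddokmco


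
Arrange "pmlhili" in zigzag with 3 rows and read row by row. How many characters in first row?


Zigzag "pmlhili" into 3 rows:
Placing characters:
  'p' => row 0
  'm' => row 1
  'l' => row 2
  'h' => row 1
  'i' => row 0
  'l' => row 1
  'i' => row 2
Rows:
  Row 0: "pi"
  Row 1: "mhl"
  Row 2: "li"
First row length: 2

2


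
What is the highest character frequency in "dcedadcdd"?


Input: dcedadcdd
Character counts:
  'a': 1
  'c': 2
  'd': 5
  'e': 1
Maximum frequency: 5

5


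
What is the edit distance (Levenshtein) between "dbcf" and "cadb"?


Computing edit distance: "dbcf" -> "cadb"
DP table:
           c    a    d    b
      0    1    2    3    4
  d   1    1    2    2    3
  b   2    2    2    3    2
  c   3    2    3    3    3
  f   4    3    3    4    4
Edit distance = dp[4][4] = 4

4


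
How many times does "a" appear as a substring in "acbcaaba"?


Searching for "a" in "acbcaaba"
Scanning each position:
  Position 0: "a" => MATCH
  Position 1: "c" => no
  Position 2: "b" => no
  Position 3: "c" => no
  Position 4: "a" => MATCH
  Position 5: "a" => MATCH
  Position 6: "b" => no
  Position 7: "a" => MATCH
Total occurrences: 4

4


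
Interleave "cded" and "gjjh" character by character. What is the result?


Interleaving "cded" and "gjjh":
  Position 0: 'c' from first, 'g' from second => "cg"
  Position 1: 'd' from first, 'j' from second => "dj"
  Position 2: 'e' from first, 'j' from second => "ej"
  Position 3: 'd' from first, 'h' from second => "dh"
Result: cgdjejdh

cgdjejdh


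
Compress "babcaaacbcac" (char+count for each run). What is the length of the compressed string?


Input: babcaaacbcac
Runs:
  'b' x 1 => "b1"
  'a' x 1 => "a1"
  'b' x 1 => "b1"
  'c' x 1 => "c1"
  'a' x 3 => "a3"
  'c' x 1 => "c1"
  'b' x 1 => "b1"
  'c' x 1 => "c1"
  'a' x 1 => "a1"
  'c' x 1 => "c1"
Compressed: "b1a1b1c1a3c1b1c1a1c1"
Compressed length: 20

20


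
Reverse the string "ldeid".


Input: ldeid
Reading characters right to left:
  Position 4: 'd'
  Position 3: 'i'
  Position 2: 'e'
  Position 1: 'd'
  Position 0: 'l'
Reversed: diedl

diedl


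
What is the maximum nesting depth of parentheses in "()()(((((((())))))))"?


Input: "()()(((((((())))))))"
Tracking depth:
  Position 0 '(': depth becomes 1
  Position 1 ')': depth becomes 0
  Position 2 '(': depth becomes 1
  Position 3 ')': depth becomes 0
  Position 4 '(': depth becomes 1
  Position 5 '(': depth becomes 2
  Position 6 '(': depth becomes 3
  Position 7 '(': depth becomes 4
  Position 8 '(': depth becomes 5
  Position 9 '(': depth becomes 6
  Position 10 '(': depth becomes 7
  Position 11 '(': depth becomes 8
  Position 12 ')': depth becomes 7
  Position 13 ')': depth becomes 6
  Position 14 ')': depth becomes 5
  Position 15 ')': depth becomes 4
  Position 16 ')': depth becomes 3
  Position 17 ')': depth becomes 2
  Position 18 ')': depth becomes 1
  Position 19 ')': depth becomes 0
Maximum depth reached: 8

8


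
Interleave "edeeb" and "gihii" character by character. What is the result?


Interleaving "edeeb" and "gihii":
  Position 0: 'e' from first, 'g' from second => "eg"
  Position 1: 'd' from first, 'i' from second => "di"
  Position 2: 'e' from first, 'h' from second => "eh"
  Position 3: 'e' from first, 'i' from second => "ei"
  Position 4: 'b' from first, 'i' from second => "bi"
Result: egdieheibi

egdieheibi


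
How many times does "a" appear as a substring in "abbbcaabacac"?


Searching for "a" in "abbbcaabacac"
Scanning each position:
  Position 0: "a" => MATCH
  Position 1: "b" => no
  Position 2: "b" => no
  Position 3: "b" => no
  Position 4: "c" => no
  Position 5: "a" => MATCH
  Position 6: "a" => MATCH
  Position 7: "b" => no
  Position 8: "a" => MATCH
  Position 9: "c" => no
  Position 10: "a" => MATCH
  Position 11: "c" => no
Total occurrences: 5

5


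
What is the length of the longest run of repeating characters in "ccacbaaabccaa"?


Input: "ccacbaaabccaa"
Scanning for longest run:
  Position 1 ('c'): continues run of 'c', length=2
  Position 2 ('a'): new char, reset run to 1
  Position 3 ('c'): new char, reset run to 1
  Position 4 ('b'): new char, reset run to 1
  Position 5 ('a'): new char, reset run to 1
  Position 6 ('a'): continues run of 'a', length=2
  Position 7 ('a'): continues run of 'a', length=3
  Position 8 ('b'): new char, reset run to 1
  Position 9 ('c'): new char, reset run to 1
  Position 10 ('c'): continues run of 'c', length=2
  Position 11 ('a'): new char, reset run to 1
  Position 12 ('a'): continues run of 'a', length=2
Longest run: 'a' with length 3

3


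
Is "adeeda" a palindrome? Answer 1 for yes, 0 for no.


Input: adeeda
Reversed: adeeda
  Compare pos 0 ('a') with pos 5 ('a'): match
  Compare pos 1 ('d') with pos 4 ('d'): match
  Compare pos 2 ('e') with pos 3 ('e'): match
Result: palindrome

1


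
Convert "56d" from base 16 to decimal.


Input: "56d" in base 16
Positional expansion:
  Digit '5' (value 5) x 16^2 = 1280
  Digit '6' (value 6) x 16^1 = 96
  Digit 'd' (value 13) x 16^0 = 13
Sum = 1389

1389


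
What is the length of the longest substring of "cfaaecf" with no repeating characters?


Input: "cfaaecf"
Sliding window (track last position of each char):
  Position 0 ('c'): window [0,0] length 1 -- new best
  Position 1 ('f'): window [0,1] length 2 -- new best
  Position 2 ('a'): window [0,2] length 3 -- new best
  Position 3 ('a'): repeat (last at 2), move window start to 3
  Position 3 ('a'): window [3,3] length 1
  Position 4 ('e'): window [3,4] length 2
  Position 5 ('c'): window [3,5] length 3
  Position 6 ('f'): window [3,6] length 4 -- new best
Longest substring with no repeats: "aecf" with length 4

4
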